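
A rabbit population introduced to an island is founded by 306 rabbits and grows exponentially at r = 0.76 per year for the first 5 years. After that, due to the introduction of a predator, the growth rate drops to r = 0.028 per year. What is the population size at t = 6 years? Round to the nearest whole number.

14067 rabbits

Phase 1: N(5) = 306·e^(0.76×5) = 306·e^3.8 = 13678.6.
Phase 2 runs for 6 − 5 = 1 years at r = 0.028.
N(6) = 13678.6·e^(0.028×1) = 13678.6·e^0.028 = 14067.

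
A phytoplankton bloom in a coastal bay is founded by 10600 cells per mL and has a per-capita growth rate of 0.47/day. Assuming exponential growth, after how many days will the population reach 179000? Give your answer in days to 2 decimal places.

6.01 days

Set N₀·e^(rt) = 179000: e^(0.47·t) = 179000/10600 = 16.887.
0.47·t = ln(16.887) = 2.8265, so t = 2.8265/0.47 = 6.0139.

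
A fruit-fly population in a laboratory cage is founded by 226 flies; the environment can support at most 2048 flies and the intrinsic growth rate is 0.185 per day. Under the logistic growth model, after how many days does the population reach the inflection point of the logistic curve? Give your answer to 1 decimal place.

Logistic growth is fastest at N = K/2 = 1024.
A = (K − N₀)/N₀ = 8.0619. Set K/(1 + A·e^(−rt)) = K/2 → A·e^(−rt) = 1.
e^(−0.185t) = 1/8.0619 = 0.12404, so t = ln(8.0619)/0.185 = 2.0872/0.185 = 11.282.

11.3 days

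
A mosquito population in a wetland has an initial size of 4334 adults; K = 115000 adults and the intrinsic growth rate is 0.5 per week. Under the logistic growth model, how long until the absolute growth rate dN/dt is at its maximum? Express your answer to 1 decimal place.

Logistic growth is fastest at N = K/2 = 57500.
A = (K − N₀)/N₀ = 25.534. Set K/(1 + A·e^(−rt)) = K/2 → A·e^(−rt) = 1.
e^(−0.5t) = 1/25.534 = 0.0391629, so t = ln(25.534)/0.5 = 3.24/0.5 = 6.4801.

6.5 weeks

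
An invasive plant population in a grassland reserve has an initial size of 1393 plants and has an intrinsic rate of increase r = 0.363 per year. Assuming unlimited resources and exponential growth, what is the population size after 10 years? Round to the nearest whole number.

N(t) = N₀·e^(rt) = 1393 × e^(0.363×10) = 1393 × e^3.63.
e^3.63 ≈ 37.713, so N ≈ 1393 × 37.713 = 52534.

52534 plants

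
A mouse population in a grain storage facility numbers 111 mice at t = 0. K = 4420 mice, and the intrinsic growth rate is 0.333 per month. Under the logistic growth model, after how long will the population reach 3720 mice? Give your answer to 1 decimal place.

16.0 months

A = (K − N₀)/N₀ = (4420 − 111)/111 = 38.82.
Solve 4420/(1 + 38.82·e^(−0.333t)) = 3720: 1 + 38.82·e^(−0.333t) = 1.1882, so e^(−0.333t) = 0.00484732.
−0.333·t = ln(0.00484732) = -5.3293, so t = 5.3293/0.333 = 16.004.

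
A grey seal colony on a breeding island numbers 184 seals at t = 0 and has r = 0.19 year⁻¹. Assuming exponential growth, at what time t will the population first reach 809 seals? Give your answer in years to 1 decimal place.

Set N₀·e^(rt) = 809: e^(0.19·t) = 809/184 = 4.3967.
0.19·t = ln(4.3967) = 1.4809, so t = 1.4809/0.19 = 7.794.

7.8 years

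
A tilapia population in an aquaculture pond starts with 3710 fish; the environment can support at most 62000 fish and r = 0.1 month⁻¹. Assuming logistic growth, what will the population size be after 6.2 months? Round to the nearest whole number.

A = (K − N₀)/N₀ = (62000 − 3710)/3710 = 15.712.
N(t) = K/(1 + A·e^(−rt)) = 62000/(1 + 15.712×e^(−0.1×6.2)).
e^(−0.62) = 0.53794; denominator = 1 + 15.712×0.53794 = 9.452.
N = 62000/9.452 = 6559.48.

6559 fish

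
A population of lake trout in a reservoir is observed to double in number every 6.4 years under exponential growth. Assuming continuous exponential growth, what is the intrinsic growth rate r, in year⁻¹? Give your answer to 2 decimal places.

r = ln(2)/t_d = 0.6931/6.4 = 0.1083.

0.11 per year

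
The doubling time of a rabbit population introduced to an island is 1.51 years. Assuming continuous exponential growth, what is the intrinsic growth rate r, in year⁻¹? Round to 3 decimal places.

0.459 per year

r = ln(2)/t_d = 0.6931/1.51 = 0.45904.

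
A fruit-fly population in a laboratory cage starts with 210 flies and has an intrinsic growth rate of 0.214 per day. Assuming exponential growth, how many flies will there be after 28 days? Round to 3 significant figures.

N(t) = N₀·e^(rt) = 210 × e^(0.214×28) = 210 × e^5.992.
e^5.992 ≈ 400.21, so N ≈ 210 × 400.21 = 84045.

84000 flies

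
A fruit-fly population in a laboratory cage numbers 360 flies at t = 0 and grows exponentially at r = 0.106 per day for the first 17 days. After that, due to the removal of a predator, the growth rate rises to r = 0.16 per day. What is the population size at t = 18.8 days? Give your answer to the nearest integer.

Phase 1: N(17) = 360·e^(0.106×17) = 360·e^1.802 = 2182.23.
Phase 2 runs for 18.8 − 17 = 1.8 days at r = 0.16.
N(18.8) = 2182.23·e^(0.16×1.8) = 2182.23·e^0.288 = 2910.57.

2911 flies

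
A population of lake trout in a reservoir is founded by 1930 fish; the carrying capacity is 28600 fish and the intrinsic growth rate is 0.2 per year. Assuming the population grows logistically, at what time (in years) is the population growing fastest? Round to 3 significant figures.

Logistic growth is fastest at N = K/2 = 14300.
A = (K − N₀)/N₀ = 13.819. Set K/(1 + A·e^(−rt)) = K/2 → A·e^(−rt) = 1.
e^(−0.2t) = 1/13.819 = 0.072366, so t = ln(13.819)/0.2 = 2.626/0.2 = 13.13.

13.1 years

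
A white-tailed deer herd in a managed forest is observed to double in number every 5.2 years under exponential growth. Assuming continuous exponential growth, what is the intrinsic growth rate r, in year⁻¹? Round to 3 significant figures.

0.133 per year

r = ln(2)/t_d = 0.6931/5.2 = 0.1333.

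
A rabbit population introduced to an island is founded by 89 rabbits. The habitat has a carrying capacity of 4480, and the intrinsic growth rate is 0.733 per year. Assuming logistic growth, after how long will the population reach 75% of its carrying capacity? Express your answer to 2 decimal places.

A = (K − N₀)/N₀ = (4480 − 89)/89 = 49.337.
Solve 4480/(1 + 49.337·e^(−0.733t)) = 3360: 1 + 49.337·e^(−0.733t) = 1.3333, so e^(−0.733t) = 0.00675624.
−0.733·t = ln(0.00675624) = -4.9973, so t = 4.9973/0.733 = 6.8176.

6.82 years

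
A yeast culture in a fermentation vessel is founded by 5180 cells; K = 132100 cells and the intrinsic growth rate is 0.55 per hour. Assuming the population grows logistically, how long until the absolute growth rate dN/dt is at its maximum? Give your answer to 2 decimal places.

5.82 hours

Logistic growth is fastest at N = K/2 = 66050.
A = (K − N₀)/N₀ = 24.502. Set K/(1 + A·e^(−rt)) = K/2 → A·e^(−rt) = 1.
e^(−0.55t) = 1/24.502 = 0.0408131, so t = ln(24.502)/0.55 = 3.1988/0.55 = 5.8159.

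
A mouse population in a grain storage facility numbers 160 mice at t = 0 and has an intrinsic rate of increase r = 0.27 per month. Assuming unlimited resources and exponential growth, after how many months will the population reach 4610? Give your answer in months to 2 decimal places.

Set N₀·e^(rt) = 4610: e^(0.27·t) = 4610/160 = 28.812.
0.27·t = ln(28.812) = 3.3608, so t = 3.3608/0.27 = 12.447.

12.45 months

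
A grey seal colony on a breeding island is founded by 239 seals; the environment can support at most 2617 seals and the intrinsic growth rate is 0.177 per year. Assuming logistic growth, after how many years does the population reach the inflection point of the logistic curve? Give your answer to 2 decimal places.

Logistic growth is fastest at N = K/2 = 1308.5.
A = (K − N₀)/N₀ = 9.9498. Set K/(1 + A·e^(−rt)) = K/2 → A·e^(−rt) = 1.
e^(−0.177t) = 1/9.9498 = 0.100505, so t = ln(9.9498)/0.177 = 2.2976/0.177 = 12.981.

12.98 years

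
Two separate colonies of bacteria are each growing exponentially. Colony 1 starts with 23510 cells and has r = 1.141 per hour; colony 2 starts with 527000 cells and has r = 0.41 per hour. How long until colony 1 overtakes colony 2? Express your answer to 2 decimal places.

Set 23510·e^(1.141t) = 527000·e^(0.41t).
e^((1.141 − 0.41)t) = 527000/23510 → e^(0.731·t) = 22.416.
0.731·t = ln(22.416) = 3.1098, so t = 3.1098/0.731 = 4.2541.

4.25 hours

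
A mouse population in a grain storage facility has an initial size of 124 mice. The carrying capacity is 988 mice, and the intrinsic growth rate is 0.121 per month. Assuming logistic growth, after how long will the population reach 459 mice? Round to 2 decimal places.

A = (K − N₀)/N₀ = (988 − 124)/124 = 6.9677.
Solve 988/(1 + 6.9677·e^(−0.121t)) = 459: 1 + 6.9677·e^(−0.121t) = 2.1525, so e^(−0.121t) = 0.165406.
−0.121·t = ln(0.165406) = -1.7994, so t = 1.7994/0.121 = 14.871.

14.87 months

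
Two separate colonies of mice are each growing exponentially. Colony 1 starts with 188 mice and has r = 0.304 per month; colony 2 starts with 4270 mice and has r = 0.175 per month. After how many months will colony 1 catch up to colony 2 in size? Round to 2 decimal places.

24.21 months

Set 188·e^(0.304t) = 4270·e^(0.175t).
e^((0.304 − 0.175)t) = 4270/188 → e^(0.129·t) = 22.713.
0.129·t = ln(22.713) = 3.1229, so t = 3.1229/0.129 = 24.209.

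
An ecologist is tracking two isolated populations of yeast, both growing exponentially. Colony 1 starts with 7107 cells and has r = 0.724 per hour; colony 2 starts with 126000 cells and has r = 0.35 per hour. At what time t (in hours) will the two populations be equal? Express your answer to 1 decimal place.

Set 7107·e^(0.724t) = 126000·e^(0.35t).
e^((0.724 − 0.35)t) = 126000/7107 → e^(0.374·t) = 17.729.
0.374·t = ln(17.729) = 2.8752, so t = 2.8752/0.374 = 7.6877.

7.7 hours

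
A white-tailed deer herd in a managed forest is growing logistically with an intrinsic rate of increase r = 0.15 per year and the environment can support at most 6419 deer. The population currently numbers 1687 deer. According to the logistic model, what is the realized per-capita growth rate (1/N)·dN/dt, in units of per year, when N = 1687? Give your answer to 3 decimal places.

0.111 per year

(1/N)·dN/dt = r(1 − N/K) = 0.15 × (1 − 1687/6419).
= 0.15 × 0.73719 = 0.11058.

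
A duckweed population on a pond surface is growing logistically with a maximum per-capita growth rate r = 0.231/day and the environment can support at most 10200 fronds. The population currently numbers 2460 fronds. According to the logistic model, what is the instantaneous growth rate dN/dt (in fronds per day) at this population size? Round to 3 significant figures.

dN/dt = rN(1 − N/K) = 0.231 × 2460 × (1 − 2460/10200).
1 − 2460/10200 = 0.75882; dN/dt = 0.231 × 2460 × 0.75882 = 431.21.

431 fronds per day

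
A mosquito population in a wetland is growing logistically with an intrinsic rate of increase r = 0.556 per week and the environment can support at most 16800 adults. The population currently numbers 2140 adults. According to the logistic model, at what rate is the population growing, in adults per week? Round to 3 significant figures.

1040 adults per week

dN/dt = rN(1 − N/K) = 0.556 × 2140 × (1 − 2140/16800).
1 − 2140/16800 = 0.87262; dN/dt = 0.556 × 2140 × 0.87262 = 1038.3.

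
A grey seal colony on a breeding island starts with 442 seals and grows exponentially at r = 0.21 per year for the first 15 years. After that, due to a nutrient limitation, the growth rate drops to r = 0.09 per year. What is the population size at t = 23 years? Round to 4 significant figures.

21190 seals

Phase 1: N(15) = 442·e^(0.21×15) = 442·e^3.15 = 10314.5.
Phase 2 runs for 23 − 15 = 8 years at r = 0.09.
N(23) = 10314.5·e^(0.09×8) = 10314.5·e^0.72 = 21190.5.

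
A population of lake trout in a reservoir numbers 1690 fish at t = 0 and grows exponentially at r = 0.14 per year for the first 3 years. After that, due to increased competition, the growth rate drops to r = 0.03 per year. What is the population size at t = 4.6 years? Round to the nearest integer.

2699 fish

Phase 1: N(3) = 1690·e^(0.14×3) = 1690·e^0.42 = 2572.12.
Phase 2 runs for 4.6 − 3 = 1.6 years at r = 0.03.
N(4.6) = 2572.12·e^(0.03×1.6) = 2572.12·e^0.048 = 2698.59.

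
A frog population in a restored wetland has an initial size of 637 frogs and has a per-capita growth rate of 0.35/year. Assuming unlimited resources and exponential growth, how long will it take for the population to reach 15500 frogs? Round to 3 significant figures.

Set N₀·e^(rt) = 15500: e^(0.35·t) = 15500/637 = 24.333.
0.35·t = ln(24.333) = 3.1918, so t = 3.1918/0.35 = 9.1195.

9.12 years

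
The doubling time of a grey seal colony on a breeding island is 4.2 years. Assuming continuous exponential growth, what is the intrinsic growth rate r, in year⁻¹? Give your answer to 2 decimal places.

r = ln(2)/t_d = 0.6931/4.2 = 0.16504.

0.17 per year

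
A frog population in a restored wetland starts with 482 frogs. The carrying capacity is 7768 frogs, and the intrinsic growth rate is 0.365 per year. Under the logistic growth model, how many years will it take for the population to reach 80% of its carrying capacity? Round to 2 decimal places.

11.24 years

A = (K − N₀)/N₀ = (7768 − 482)/482 = 15.116.
Solve 7768/(1 + 15.116·e^(−0.365t)) = 6214.4: 1 + 15.116·e^(−0.365t) = 1.25, so e^(−0.365t) = 0.0165386.
−0.365·t = ln(0.0165386) = -4.1021, so t = 4.1021/0.365 = 11.239.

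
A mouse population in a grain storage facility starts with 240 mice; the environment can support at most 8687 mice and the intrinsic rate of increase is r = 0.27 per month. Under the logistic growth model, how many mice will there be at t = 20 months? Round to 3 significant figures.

7500 mice

A = (K − N₀)/N₀ = (8687 − 240)/240 = 35.196.
N(t) = K/(1 + A·e^(−rt)) = 8687/(1 + 35.196×e^(−0.27×20)).
e^(−5.4) = 0.0045166; denominator = 1 + 35.196×0.0045166 = 1.159.
N = 8687/1.159 = 7495.48.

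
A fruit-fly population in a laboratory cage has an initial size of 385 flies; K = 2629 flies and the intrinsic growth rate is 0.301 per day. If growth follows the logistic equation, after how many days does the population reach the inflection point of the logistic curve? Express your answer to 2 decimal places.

Logistic growth is fastest at N = K/2 = 1314.5.
A = (K − N₀)/N₀ = 5.8286. Set K/(1 + A·e^(−rt)) = K/2 → A·e^(−rt) = 1.
e^(−0.301t) = 1/5.8286 = 0.171569, so t = ln(5.8286)/0.301 = 1.7628/0.301 = 5.8564.

5.86 days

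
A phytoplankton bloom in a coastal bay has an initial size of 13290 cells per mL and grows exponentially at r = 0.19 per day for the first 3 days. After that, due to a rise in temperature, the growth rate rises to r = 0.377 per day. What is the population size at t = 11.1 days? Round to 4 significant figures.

498100 cells per mL

Phase 1: N(3) = 13290·e^(0.19×3) = 13290·e^0.57 = 23500.3.
Phase 2 runs for 11.1 − 3 = 8.1 days at r = 0.377.
N(11.1) = 23500.3·e^(0.377×8.1) = 23500.3·e^3.054 = 498056.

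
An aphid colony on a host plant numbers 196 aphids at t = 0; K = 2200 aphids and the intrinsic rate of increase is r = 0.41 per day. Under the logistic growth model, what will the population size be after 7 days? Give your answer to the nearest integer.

A = (K − N₀)/N₀ = (2200 − 196)/196 = 10.224.
N(t) = K/(1 + A·e^(−rt)) = 2200/(1 + 10.224×e^(−0.41×7)).
e^(−2.87) = 0.056699; denominator = 1 + 10.224×0.056699 = 1.5797.
N = 2200/1.5797 = 1392.65.

1393 aphids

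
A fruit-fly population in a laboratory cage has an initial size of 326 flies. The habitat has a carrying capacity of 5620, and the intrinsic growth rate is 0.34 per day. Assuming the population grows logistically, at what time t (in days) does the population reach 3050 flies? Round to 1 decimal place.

8.7 days

A = (K − N₀)/N₀ = (5620 − 326)/326 = 16.239.
Solve 5620/(1 + 16.239·e^(−0.34t)) = 3050: 1 + 16.239·e^(−0.34t) = 1.8426, so e^(−0.34t) = 0.051888.
−0.34·t = ln(0.051888) = -2.9587, so t = 2.9587/0.34 = 8.702.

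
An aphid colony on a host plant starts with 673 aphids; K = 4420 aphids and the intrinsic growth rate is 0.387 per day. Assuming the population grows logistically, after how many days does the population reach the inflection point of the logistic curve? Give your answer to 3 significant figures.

4.44 days

Logistic growth is fastest at N = K/2 = 2210.
A = (K − N₀)/N₀ = 5.5676. Set K/(1 + A·e^(−rt)) = K/2 → A·e^(−rt) = 1.
e^(−0.387t) = 1/5.5676 = 0.17961, so t = ln(5.5676)/0.387 = 1.717/0.387 = 4.4366.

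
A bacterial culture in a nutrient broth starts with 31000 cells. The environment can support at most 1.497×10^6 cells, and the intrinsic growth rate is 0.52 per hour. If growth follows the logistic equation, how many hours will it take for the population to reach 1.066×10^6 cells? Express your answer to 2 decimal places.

9.16 hours

A = (K − N₀)/N₀ = (1.497×10^6 − 31000)/31000 = 47.29.
Solve 1.497×10^6/(1 + 47.29·e^(−0.52t)) = 1.066×10^6: 1 + 47.29·e^(−0.52t) = 1.4043, so e^(−0.52t) = 0.00854964.
−0.52·t = ln(0.00854964) = -4.7619, so t = 4.7619/0.52 = 9.1574.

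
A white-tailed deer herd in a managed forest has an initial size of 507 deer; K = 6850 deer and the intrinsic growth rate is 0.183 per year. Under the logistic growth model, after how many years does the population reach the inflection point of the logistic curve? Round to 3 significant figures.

Logistic growth is fastest at N = K/2 = 3425.
A = (K − N₀)/N₀ = 12.511. Set K/(1 + A·e^(−rt)) = K/2 → A·e^(−rt) = 1.
e^(−0.183t) = 1/12.511 = 0.0799306, so t = ln(12.511)/0.183 = 2.5266/0.183 = 13.807.

13.8 years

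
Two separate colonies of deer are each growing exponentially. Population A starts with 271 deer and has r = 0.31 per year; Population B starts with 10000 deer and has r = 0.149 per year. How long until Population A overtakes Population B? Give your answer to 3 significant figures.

22.4 years

Set 271·e^(0.31t) = 10000·e^(0.149t).
e^((0.31 − 0.149)t) = 10000/271 → e^(0.161·t) = 36.9.
0.161·t = ln(36.9) = 3.6082, so t = 3.6082/0.161 = 22.411.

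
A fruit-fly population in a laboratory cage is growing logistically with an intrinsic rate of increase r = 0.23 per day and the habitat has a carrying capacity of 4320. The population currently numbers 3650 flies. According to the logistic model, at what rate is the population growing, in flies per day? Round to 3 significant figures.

130 flies per day

dN/dt = rN(1 − N/K) = 0.23 × 3650 × (1 − 3650/4320).
1 − 3650/4320 = 0.15509; dN/dt = 0.23 × 3650 × 0.15509 = 130.2.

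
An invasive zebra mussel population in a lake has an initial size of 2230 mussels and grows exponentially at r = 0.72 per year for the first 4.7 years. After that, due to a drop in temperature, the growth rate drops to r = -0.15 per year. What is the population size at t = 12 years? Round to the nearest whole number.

21999 mussels

Phase 1: N(4.7) = 2230·e^(0.72×4.7) = 2230·e^3.384 = 65759.3.
Phase 2 runs for 12 − 4.7 = 7.3 years at r = -0.15.
N(12) = 65759.3·e^(-0.15×7.3) = 65759.3·e^-1.095 = 21999.1.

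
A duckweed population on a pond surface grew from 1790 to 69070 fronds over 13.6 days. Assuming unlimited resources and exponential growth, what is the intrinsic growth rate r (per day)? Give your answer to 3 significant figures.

From N(t) = N₀·e^(rt): e^(r·13.6) = 69070/1790 = 38.587.
r·13.6 = ln(38.587) = 3.6529, so r = 3.6529/13.6 = 0.2686.

0.269 per day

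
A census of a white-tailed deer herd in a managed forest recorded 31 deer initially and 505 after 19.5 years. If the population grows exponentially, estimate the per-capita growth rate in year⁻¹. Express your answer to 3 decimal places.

0.143 per year

From N(t) = N₀·e^(rt): e^(r·19.5) = 505/31 = 16.29.
r·19.5 = ln(16.29) = 2.7906, so r = 2.7906/19.5 = 0.14311.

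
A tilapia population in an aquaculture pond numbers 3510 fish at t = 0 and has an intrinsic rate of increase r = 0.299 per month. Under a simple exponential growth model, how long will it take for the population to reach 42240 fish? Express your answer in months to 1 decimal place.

8.3 months

Set N₀·e^(rt) = 42240: e^(0.299·t) = 42240/3510 = 12.034.
0.299·t = ln(12.034) = 2.4878, so t = 2.4878/0.299 = 8.3202.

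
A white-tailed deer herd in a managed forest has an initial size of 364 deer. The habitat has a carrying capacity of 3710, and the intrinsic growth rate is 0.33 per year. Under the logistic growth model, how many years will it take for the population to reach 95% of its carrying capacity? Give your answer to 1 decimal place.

15.6 years

A = (K − N₀)/N₀ = (3710 − 364)/364 = 9.1923.
Solve 3710/(1 + 9.1923·e^(−0.33t)) = 3524.5: 1 + 9.1923·e^(−0.33t) = 1.0526, so e^(−0.33t) = 0.00572561.
−0.33·t = ln(0.00572561) = -5.1628, so t = 5.1628/0.33 = 15.645.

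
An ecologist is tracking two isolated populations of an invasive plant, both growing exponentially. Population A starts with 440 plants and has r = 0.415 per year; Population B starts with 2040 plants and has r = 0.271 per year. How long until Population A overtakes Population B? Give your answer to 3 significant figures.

Set 440·e^(0.415t) = 2040·e^(0.271t).
e^((0.415 − 0.271)t) = 2040/440 → e^(0.144·t) = 4.6364.
0.144·t = ln(4.6364) = 1.5339, so t = 1.5339/0.144 = 10.652.

10.7 years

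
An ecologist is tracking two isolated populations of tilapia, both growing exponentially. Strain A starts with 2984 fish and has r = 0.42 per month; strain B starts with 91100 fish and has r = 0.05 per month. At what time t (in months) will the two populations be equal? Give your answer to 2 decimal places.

9.24 months

Set 2984·e^(0.42t) = 91100·e^(0.05t).
e^((0.42 − 0.05)t) = 91100/2984 → e^(0.37·t) = 30.529.
0.37·t = ln(30.529) = 3.4187, so t = 3.4187/0.37 = 9.2397.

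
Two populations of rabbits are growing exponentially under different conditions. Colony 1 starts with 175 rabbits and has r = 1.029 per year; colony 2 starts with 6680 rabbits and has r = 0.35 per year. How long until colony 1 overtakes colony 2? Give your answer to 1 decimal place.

Set 175·e^(1.029t) = 6680·e^(0.35t).
e^((1.029 − 0.35)t) = 6680/175 → e^(0.679·t) = 38.171.
0.679·t = ln(38.171) = 3.6421, so t = 3.6421/0.679 = 5.3639.

5.4 years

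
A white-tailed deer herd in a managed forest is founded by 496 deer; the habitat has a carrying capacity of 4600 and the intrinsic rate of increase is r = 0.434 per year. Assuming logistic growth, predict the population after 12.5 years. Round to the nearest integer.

4438 deer

A = (K − N₀)/N₀ = (4600 − 496)/496 = 8.2742.
N(t) = K/(1 + A·e^(−rt)) = 4600/(1 + 8.2742×e^(−0.434×12.5)).
e^(−5.425) = 0.0044051; denominator = 1 + 8.2742×0.0044051 = 1.0364.
N = 4600/1.0364 = 4438.23.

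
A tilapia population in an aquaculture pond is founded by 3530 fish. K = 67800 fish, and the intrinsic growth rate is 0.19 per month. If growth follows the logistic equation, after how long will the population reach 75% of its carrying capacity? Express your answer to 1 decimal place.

21.1 months

A = (K − N₀)/N₀ = (67800 − 3530)/3530 = 18.207.
Solve 67800/(1 + 18.207·e^(−0.19t)) = 50850: 1 + 18.207·e^(−0.19t) = 1.3333, so e^(−0.19t) = 0.0183082.
−0.19·t = ln(0.0183082) = -4.0004, so t = 4.0004/0.19 = 21.055.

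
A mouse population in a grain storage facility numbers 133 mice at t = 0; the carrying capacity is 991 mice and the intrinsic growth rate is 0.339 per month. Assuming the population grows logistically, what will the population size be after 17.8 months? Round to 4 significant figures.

A = (K − N₀)/N₀ = (991 − 133)/133 = 6.4511.
N(t) = K/(1 + A·e^(−rt)) = 991/(1 + 6.4511×e^(−0.339×17.8)).
e^(−6.034) = 0.0023954; denominator = 1 + 6.4511×0.0023954 = 1.0155.
N = 991/1.0155 = 975.919.

975.9 mice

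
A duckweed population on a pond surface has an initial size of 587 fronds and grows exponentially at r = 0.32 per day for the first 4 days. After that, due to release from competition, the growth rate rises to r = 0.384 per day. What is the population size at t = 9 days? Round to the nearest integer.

Phase 1: N(4) = 587·e^(0.32×4) = 587·e^1.28 = 2111.23.
Phase 2 runs for 9 − 4 = 5 days at r = 0.384.
N(9) = 2111.23·e^(0.384×5) = 2111.23·e^1.92 = 14400.6.

14401 fronds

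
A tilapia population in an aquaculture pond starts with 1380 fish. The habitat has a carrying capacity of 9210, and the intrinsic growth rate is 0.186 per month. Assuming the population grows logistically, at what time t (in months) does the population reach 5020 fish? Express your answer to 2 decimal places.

A = (K − N₀)/N₀ = (9210 − 1380)/1380 = 5.6739.
Solve 9210/(1 + 5.6739·e^(−0.186t)) = 5020: 1 + 5.6739·e^(−0.186t) = 1.8347, so e^(−0.186t) = 0.147105.
−0.186·t = ln(0.147105) = -1.9166, so t = 1.9166/0.186 = 10.304.

10.30 months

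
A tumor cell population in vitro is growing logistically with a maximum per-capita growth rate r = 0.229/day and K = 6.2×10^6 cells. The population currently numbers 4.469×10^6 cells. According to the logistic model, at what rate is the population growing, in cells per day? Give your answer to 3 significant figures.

dN/dt = rN(1 − N/K) = 0.229 × 4.469×10^6 × (1 − 4.469×10^6/6.2×10^6).
1 − 4.469×10^6/6.2×10^6 = 0.27919; dN/dt = 0.229 × 4.469×10^6 × 0.27919 = 2.85727×10^5.

286000 cells per day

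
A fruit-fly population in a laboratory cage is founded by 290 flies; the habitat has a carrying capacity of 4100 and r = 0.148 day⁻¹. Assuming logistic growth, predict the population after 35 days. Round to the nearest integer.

3818 flies

A = (K − N₀)/N₀ = (4100 − 290)/290 = 13.138.
N(t) = K/(1 + A·e^(−rt)) = 4100/(1 + 13.138×e^(−0.148×35)).
e^(−5.18) = 0.005628; denominator = 1 + 13.138×0.005628 = 1.0739.
N = 4100/1.0739 = 3817.72.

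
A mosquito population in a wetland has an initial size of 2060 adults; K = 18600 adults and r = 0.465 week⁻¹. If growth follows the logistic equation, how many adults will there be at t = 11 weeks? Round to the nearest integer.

A = (K − N₀)/N₀ = (18600 − 2060)/2060 = 8.0291.
N(t) = K/(1 + A·e^(−rt)) = 18600/(1 + 8.0291×e^(−0.465×11)).
e^(−5.115) = 0.006006; denominator = 1 + 8.0291×0.006006 = 1.0482.
N = 18600/1.0482 = 17744.3.

17744 adults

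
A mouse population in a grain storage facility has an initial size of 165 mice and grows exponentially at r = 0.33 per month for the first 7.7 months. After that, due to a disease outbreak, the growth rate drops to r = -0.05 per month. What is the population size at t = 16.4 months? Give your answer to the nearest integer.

Phase 1: N(7.7) = 165·e^(0.33×7.7) = 165·e^2.541 = 2094.24.
Phase 2 runs for 16.4 − 7.7 = 8.7 months at r = -0.05.
N(16.4) = 2094.24·e^(-0.05×8.7) = 2094.24·e^-0.435 = 1355.53.

1356 mice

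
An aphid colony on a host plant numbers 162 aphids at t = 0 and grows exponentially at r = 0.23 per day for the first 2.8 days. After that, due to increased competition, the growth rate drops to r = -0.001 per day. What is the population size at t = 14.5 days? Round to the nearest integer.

Phase 1: N(2.8) = 162·e^(0.23×2.8) = 162·e^0.644 = 308.461.
Phase 2 runs for 14.5 − 2.8 = 11.7 days at r = -0.001.
N(14.5) = 308.461·e^(-0.001×11.7) = 308.461·e^-0.0117 = 304.873.

305 aphids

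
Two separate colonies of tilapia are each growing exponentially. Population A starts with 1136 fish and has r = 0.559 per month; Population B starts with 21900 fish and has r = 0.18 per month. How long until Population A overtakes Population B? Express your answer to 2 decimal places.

Set 1136·e^(0.559t) = 21900·e^(0.18t).
e^((0.559 − 0.18)t) = 21900/1136 → e^(0.379·t) = 19.278.
0.379·t = ln(19.278) = 2.959, so t = 2.959/0.379 = 7.8073.

7.81 months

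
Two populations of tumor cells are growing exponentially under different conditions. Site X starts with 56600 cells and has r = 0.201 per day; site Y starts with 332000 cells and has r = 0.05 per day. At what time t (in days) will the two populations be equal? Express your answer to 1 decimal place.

Set 56600·e^(0.201t) = 332000·e^(0.05t).
e^((0.201 − 0.05)t) = 332000/56600 → e^(0.151·t) = 5.8657.
0.151·t = ln(5.8657) = 1.7691, so t = 1.7691/0.151 = 11.716.

11.7 days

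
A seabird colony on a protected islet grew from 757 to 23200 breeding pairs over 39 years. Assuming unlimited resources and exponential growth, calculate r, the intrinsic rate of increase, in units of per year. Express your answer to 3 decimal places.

0.088 per year

From N(t) = N₀·e^(rt): e^(r·39) = 23200/757 = 30.647.
r·39 = ln(30.647) = 3.4225, so r = 3.4225/39 = 0.087758.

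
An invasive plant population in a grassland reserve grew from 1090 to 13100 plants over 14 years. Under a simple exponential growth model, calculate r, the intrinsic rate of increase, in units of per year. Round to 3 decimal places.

0.178 per year

From N(t) = N₀·e^(rt): e^(r·14) = 13100/1090 = 12.018.
r·14 = ln(12.018) = 2.4864, so r = 2.4864/14 = 0.1776.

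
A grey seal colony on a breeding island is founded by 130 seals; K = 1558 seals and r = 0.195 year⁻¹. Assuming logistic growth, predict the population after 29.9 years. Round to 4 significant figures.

A = (K − N₀)/N₀ = (1558 − 130)/130 = 10.985.
N(t) = K/(1 + A·e^(−rt)) = 1558/(1 + 10.985×e^(−0.195×29.9)).
e^(−5.83) = 0.0029366; denominator = 1 + 10.985×0.0029366 = 1.0323.
N = 1558/1.0323 = 1509.31.

1509 seals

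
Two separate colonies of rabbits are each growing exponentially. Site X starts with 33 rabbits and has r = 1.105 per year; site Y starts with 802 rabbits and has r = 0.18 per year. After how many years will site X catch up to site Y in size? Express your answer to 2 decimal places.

3.45 years

Set 33·e^(1.105t) = 802·e^(0.18t).
e^((1.105 − 0.18)t) = 802/33 → e^(0.925·t) = 24.303.
0.925·t = ln(24.303) = 3.1906, so t = 3.1906/0.925 = 3.4493.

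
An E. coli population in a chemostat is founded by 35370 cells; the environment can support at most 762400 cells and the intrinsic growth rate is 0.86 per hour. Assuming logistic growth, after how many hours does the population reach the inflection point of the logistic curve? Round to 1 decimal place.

Logistic growth is fastest at N = K/2 = 381200.
A = (K − N₀)/N₀ = 20.555. Set K/(1 + A·e^(−rt)) = K/2 → A·e^(−rt) = 1.
e^(−0.86t) = 1/20.555 = 0.04865, so t = ln(20.555)/0.86 = 3.0231/0.86 = 3.5152.

3.5 hours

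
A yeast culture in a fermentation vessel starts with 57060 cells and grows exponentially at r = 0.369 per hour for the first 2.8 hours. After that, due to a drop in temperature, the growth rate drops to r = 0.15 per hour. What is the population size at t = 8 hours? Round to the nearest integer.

Phase 1: N(2.8) = 57060·e^(0.369×2.8) = 57060·e^1.033 = 160341.
Phase 2 runs for 8 − 2.8 = 5.2 hours at r = 0.15.
N(8) = 160341·e^(0.15×5.2) = 160341·e^0.78 = 349780.

349780 cells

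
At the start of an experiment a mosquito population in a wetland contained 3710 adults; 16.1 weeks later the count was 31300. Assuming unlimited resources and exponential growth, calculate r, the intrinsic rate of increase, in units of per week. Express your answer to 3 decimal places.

0.132 per week

From N(t) = N₀·e^(rt): e^(r·16.1) = 31300/3710 = 8.4367.
r·16.1 = ln(8.4367) = 2.1326, so r = 2.1326/16.1 = 0.13246.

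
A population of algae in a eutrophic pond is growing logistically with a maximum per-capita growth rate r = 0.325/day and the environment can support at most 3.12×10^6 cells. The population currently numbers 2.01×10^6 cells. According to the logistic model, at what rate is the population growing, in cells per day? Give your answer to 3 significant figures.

dN/dt = rN(1 − N/K) = 0.325 × 2.01×10^6 × (1 − 2.01×10^6/3.12×10^6).
1 − 2.01×10^6/3.12×10^6 = 0.35577; dN/dt = 0.325 × 2.01×10^6 × 0.35577 = 2.32406×10^5.

232000 cells per day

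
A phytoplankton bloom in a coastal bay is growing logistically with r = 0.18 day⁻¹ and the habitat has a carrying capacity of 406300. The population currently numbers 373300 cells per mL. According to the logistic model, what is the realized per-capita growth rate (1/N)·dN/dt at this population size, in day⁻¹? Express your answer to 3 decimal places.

0.015 per day

(1/N)·dN/dt = r(1 − N/K) = 0.18 × (1 − 373300/406300).
= 0.18 × 0.081221 = 0.01462.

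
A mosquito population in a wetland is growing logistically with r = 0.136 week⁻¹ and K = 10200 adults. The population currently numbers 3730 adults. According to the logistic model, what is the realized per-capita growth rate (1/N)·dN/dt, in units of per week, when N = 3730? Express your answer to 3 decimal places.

(1/N)·dN/dt = r(1 − N/K) = 0.136 × (1 − 3730/10200).
= 0.136 × 0.63431 = 0.086267.

0.086 per week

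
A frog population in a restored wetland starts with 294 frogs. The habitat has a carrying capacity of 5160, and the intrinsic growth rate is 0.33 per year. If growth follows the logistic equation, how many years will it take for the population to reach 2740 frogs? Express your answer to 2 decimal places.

8.88 years

A = (K − N₀)/N₀ = (5160 − 294)/294 = 16.551.
Solve 5160/(1 + 16.551·e^(−0.33t)) = 2740: 1 + 16.551·e^(−0.33t) = 1.8832, so e^(−0.33t) = 0.053363.
−0.33·t = ln(0.053363) = -2.9306, so t = 2.9306/0.33 = 8.8807.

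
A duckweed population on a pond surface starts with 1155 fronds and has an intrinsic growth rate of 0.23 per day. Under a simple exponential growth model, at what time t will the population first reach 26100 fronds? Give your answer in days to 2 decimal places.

13.56 days

Set N₀·e^(rt) = 26100: e^(0.23·t) = 26100/1155 = 22.597.
0.23·t = ln(22.597) = 3.1178, so t = 3.1178/0.23 = 13.556.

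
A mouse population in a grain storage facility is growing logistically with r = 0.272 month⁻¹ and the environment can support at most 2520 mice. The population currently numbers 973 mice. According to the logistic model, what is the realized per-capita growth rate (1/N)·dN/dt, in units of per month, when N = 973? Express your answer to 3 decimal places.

0.167 per month

(1/N)·dN/dt = r(1 − N/K) = 0.272 × (1 − 973/2520).
= 0.272 × 0.61389 = 0.16698.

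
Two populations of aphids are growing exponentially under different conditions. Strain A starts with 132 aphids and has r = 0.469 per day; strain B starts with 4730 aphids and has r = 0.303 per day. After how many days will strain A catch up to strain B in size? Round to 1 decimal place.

21.6 days

Set 132·e^(0.469t) = 4730·e^(0.303t).
e^((0.469 − 0.303)t) = 4730/132 → e^(0.166·t) = 35.833.
0.166·t = ln(35.833) = 3.5789, so t = 3.5789/0.166 = 21.56.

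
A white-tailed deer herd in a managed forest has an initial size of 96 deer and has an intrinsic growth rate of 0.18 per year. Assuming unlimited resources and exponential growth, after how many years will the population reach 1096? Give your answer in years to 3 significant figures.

13.5 years

Set N₀·e^(rt) = 1096: e^(0.18·t) = 1096/96 = 11.417.
0.18·t = ln(11.417) = 2.4351, so t = 2.4351/0.18 = 13.528.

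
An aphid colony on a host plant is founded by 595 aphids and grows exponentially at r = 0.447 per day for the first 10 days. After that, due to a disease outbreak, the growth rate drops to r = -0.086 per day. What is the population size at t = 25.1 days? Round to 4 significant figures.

14190 aphids

Phase 1: N(10) = 595·e^(0.447×10) = 595·e^4.47 = 51977.3.
Phase 2 runs for 25.1 − 10 = 15.1 days at r = -0.086.
N(25.1) = 51977.3·e^(-0.086×15.1) = 51977.3·e^-1.299 = 14185.3.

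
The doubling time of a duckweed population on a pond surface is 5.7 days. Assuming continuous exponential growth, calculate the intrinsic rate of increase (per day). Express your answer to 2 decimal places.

0.12 per day

r = ln(2)/t_d = 0.6931/5.7 = 0.1216.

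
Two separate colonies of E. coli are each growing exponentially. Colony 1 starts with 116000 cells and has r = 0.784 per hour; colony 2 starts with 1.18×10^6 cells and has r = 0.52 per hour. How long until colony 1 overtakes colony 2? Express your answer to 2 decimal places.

8.79 hours

Set 116000·e^(0.784t) = 1.18×10^6·e^(0.52t).
e^((0.784 − 0.52)t) = 1.18×10^6/116000 → e^(0.264·t) = 10.172.
0.264·t = ln(10.172) = 2.3197, so t = 2.3197/0.264 = 8.7867.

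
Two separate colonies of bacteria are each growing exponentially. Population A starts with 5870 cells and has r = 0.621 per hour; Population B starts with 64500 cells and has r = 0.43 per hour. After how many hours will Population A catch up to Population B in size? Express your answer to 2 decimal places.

12.55 hours

Set 5870·e^(0.621t) = 64500·e^(0.43t).
e^((0.621 − 0.43)t) = 64500/5870 → e^(0.191·t) = 10.988.
0.191·t = ln(10.988) = 2.3968, so t = 2.3968/0.191 = 12.549.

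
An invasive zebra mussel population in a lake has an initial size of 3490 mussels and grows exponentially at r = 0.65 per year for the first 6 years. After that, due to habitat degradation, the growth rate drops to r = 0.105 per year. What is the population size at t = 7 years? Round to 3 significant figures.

192000 mussels

Phase 1: N(6) = 3490·e^(0.65×6) = 3490·e^3.9 = 172415.
Phase 2 runs for 7 − 6 = 1 years at r = 0.105.
N(7) = 172415·e^(0.105×1) = 172415·e^0.105 = 191503.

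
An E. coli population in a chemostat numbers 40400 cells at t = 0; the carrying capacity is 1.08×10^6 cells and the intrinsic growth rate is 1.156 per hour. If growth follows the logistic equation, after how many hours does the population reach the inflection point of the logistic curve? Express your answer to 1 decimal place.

2.8 hours

Logistic growth is fastest at N = K/2 = 540000.
A = (K − N₀)/N₀ = 25.733. Set K/(1 + A·e^(−rt)) = K/2 → A·e^(−rt) = 1.
e^(−1.156t) = 1/25.733 = 0.0388611, so t = ln(25.733)/1.156 = 3.2478/1.156 = 2.8095.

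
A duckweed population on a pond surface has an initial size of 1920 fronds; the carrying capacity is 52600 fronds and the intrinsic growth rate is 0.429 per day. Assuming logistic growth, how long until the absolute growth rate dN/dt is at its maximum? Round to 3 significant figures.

Logistic growth is fastest at N = K/2 = 26300.
A = (K − N₀)/N₀ = 26.396. Set K/(1 + A·e^(−rt)) = K/2 → A·e^(−rt) = 1.
e^(−0.429t) = 1/26.396 = 0.0378848, so t = ln(26.396)/0.429 = 3.2732/0.429 = 7.6299.

7.63 days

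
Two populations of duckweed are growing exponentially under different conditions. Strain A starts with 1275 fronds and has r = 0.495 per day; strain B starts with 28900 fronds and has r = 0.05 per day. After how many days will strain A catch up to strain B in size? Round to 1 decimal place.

7.0 days

Set 1275·e^(0.495t) = 28900·e^(0.05t).
e^((0.495 − 0.05)t) = 28900/1275 → e^(0.445·t) = 22.667.
0.445·t = ln(22.667) = 3.1209, so t = 3.1209/0.445 = 7.0132.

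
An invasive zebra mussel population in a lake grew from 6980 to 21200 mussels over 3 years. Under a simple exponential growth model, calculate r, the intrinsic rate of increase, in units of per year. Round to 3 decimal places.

From N(t) = N₀·e^(rt): e^(r·3) = 21200/6980 = 3.0372.
r·3 = ln(3.0372) = 1.111, so r = 1.111/3 = 0.37032.

0.370 per year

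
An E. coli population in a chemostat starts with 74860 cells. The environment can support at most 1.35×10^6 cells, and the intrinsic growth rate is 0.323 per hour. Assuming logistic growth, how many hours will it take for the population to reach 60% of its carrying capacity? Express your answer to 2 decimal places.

10.03 hours

A = (K − N₀)/N₀ = (1.35×10^6 − 74860)/74860 = 17.034.
Solve 1.35×10^6/(1 + 17.034·e^(−0.323t)) = 810000: 1 + 17.034·e^(−0.323t) = 1.6667, so e^(−0.323t) = 0.0391382.
−0.323·t = ln(0.0391382) = -3.2407, so t = 3.2407/0.323 = 10.033.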